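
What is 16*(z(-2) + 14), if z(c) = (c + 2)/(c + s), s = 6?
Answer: 224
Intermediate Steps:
z(c) = (2 + c)/(6 + c) (z(c) = (c + 2)/(c + 6) = (2 + c)/(6 + c))
16*(z(-2) + 14) = 16*((2 - 2)/(6 - 2) + 14) = 16*(0/4 + 14) = 16*((¼)*0 + 14) = 16*(0 + 14) = 16*14 = 224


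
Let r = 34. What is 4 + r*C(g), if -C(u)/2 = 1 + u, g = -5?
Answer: 276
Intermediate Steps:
C(u) = -2 - 2*u (C(u) = -2*(1 + u) = -2 - 2*u)
4 + r*C(g) = 4 + 34*(-2 - 2*(-5)) = 4 + 34*(-2 + 10) = 4 + 34*8 = 4 + 272 = 276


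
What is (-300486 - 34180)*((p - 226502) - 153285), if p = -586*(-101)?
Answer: 107294254266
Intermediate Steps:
p = 59186
(-300486 - 34180)*((p - 226502) - 153285) = (-300486 - 34180)*((59186 - 226502) - 153285) = -334666*(-167316 - 153285) = -334666*(-320601) = 107294254266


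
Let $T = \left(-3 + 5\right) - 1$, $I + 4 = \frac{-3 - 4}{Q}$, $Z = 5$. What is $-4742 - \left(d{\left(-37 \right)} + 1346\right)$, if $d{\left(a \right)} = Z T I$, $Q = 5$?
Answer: $-6061$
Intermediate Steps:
$I = - \frac{27}{5}$ ($I = -4 + \frac{-3 - 4}{5} = -4 + \left(-3 - 4\right) \frac{1}{5} = -4 - \frac{7}{5} = - \frac{27}{5} \approx -5.4$)
$T = 1$ ($T = 2 - 1 = 1$)
$d{\left(a \right)} = -27$ ($d{\left(a \right)} = 5 \cdot 1 \left(- \frac{27}{5}\right) = 5 \left(- \frac{27}{5}\right) = -27$)
$-4742 - \left(d{\left(-37 \right)} + 1346\right) = -4742 - \left(-27 + 1346\right) = -4742 - 1319 = -6061$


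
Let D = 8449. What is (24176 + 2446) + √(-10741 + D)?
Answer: 26622 + 2*I*√573 ≈ 26622.0 + 47.875*I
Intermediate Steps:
(24176 + 2446) + √(-10741 + D) = (24176 + 2446) + √(-10741 + 8449) = 26622 + √(-2292) = 26622 + 2*I*√573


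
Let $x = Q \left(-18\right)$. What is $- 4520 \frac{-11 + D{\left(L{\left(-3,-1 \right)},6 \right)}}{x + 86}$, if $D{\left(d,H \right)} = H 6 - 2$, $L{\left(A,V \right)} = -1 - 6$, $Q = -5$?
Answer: $- \frac{12995}{22} \approx -590.68$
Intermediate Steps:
$L{\left(A,V \right)} = -7$ ($L{\left(A,V \right)} = -1 - 6 = -7$)
$x = 90$ ($x = \left(-5\right) \left(-18\right) = 90$)
$D{\left(d,H \right)} = -2 + 6 H$ ($D{\left(d,H \right)} = 6 H - 2 = -2 + 6 H$)
$- 4520 \frac{-11 + D{\left(L{\left(-3,-1 \right)},6 \right)}}{x + 86} = - 4520 \frac{-11 + \left(-2 + 6 \cdot 6\right)}{90 + 86} = - 4520 \frac{-11 + \left(-2 + 36\right)}{176} = - 4520 \left(-11 + 34\right) \frac{1}{176} = - 4520 \cdot 23 \cdot \frac{1}{176} = \left(-4520\right) \frac{23}{176} = - \frac{12995}{22}$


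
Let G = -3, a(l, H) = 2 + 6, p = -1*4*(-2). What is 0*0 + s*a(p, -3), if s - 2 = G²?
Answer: 88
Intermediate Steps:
p = 8 (p = -4*(-2) = 8)
a(l, H) = 8
s = 11 (s = 2 + (-3)² = 2 + 9 = 11)
0*0 + s*a(p, -3) = 0*0 + 11*8 = 0 + 88 = 88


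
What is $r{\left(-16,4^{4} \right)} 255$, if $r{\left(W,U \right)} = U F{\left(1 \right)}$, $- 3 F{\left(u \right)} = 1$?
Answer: $-21760$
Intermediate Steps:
$F{\left(u \right)} = - \frac{1}{3}$ ($F{\left(u \right)} = \left(- \frac{1}{3}\right) 1 = - \frac{1}{3}$)
$r{\left(W,U \right)} = - \frac{U}{3}$ ($r{\left(W,U \right)} = U \left(- \frac{1}{3}\right) = - \frac{U}{3}$)
$r{\left(-16,4^{4} \right)} 255 = - \frac{4^{4}}{3} \cdot 255 = \left(- \frac{1}{3}\right) 256 \cdot 255 = \left(- \frac{256}{3}\right) 255 = -21760$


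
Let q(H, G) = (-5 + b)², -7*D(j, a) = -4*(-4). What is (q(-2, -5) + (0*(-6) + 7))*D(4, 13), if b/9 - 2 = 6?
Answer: -71936/7 ≈ -10277.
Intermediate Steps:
b = 72 (b = 18 + 9*6 = 18 + 54 = 72)
D(j, a) = -16/7 (D(j, a) = -(-4)*(-4)/7 = -⅐*16 = -16/7)
q(H, G) = 4489 (q(H, G) = (-5 + 72)² = 67² = 4489)
(q(-2, -5) + (0*(-6) + 7))*D(4, 13) = (4489 + (0*(-6) + 7))*(-16/7) = (4489 + (0 + 7))*(-16/7) = (4489 + 7)*(-16/7) = 4496*(-16/7) = -71936/7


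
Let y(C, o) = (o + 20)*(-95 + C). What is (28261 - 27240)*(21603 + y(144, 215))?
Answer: 33813478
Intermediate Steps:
y(C, o) = (-95 + C)*(20 + o) (y(C, o) = (20 + o)*(-95 + C) = (-95 + C)*(20 + o))
(28261 - 27240)*(21603 + y(144, 215)) = (28261 - 27240)*(21603 + (-1900 - 95*215 + 20*144 + 144*215)) = 1021*(21603 + (-1900 - 20425 + 2880 + 30960)) = 1021*(21603 + 11515) = 1021*33118 = 33813478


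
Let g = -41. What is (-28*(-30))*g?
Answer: -34440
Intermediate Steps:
(-28*(-30))*g = -28*(-30)*(-41) = 840*(-41) = -34440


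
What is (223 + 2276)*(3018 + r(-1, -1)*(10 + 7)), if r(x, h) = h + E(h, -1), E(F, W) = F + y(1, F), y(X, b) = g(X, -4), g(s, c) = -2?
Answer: 7372050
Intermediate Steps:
y(X, b) = -2
E(F, W) = -2 + F (E(F, W) = F - 2 = -2 + F)
r(x, h) = -2 + 2*h (r(x, h) = h + (-2 + h) = -2 + 2*h)
(223 + 2276)*(3018 + r(-1, -1)*(10 + 7)) = (223 + 2276)*(3018 + (-2 + 2*(-1))*(10 + 7)) = 2499*(3018 + (-2 - 2)*17) = 2499*(3018 - 4*17) = 2499*(3018 - 68) = 2499*2950 = 7372050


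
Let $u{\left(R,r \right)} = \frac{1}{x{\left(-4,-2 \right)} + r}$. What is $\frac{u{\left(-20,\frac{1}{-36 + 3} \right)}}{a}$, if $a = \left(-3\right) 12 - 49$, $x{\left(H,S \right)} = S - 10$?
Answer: $\frac{33}{33745} \approx 0.00097792$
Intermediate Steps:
$x{\left(H,S \right)} = -10 + S$
$u{\left(R,r \right)} = \frac{1}{-12 + r}$ ($u{\left(R,r \right)} = \frac{1}{\left(-10 - 2\right) + r} = \frac{1}{-12 + r}$)
$a = -85$ ($a = -36 - 49 = -85$)
$\frac{u{\left(-20,\frac{1}{-36 + 3} \right)}}{a} = \frac{1}{\left(-12 + \frac{1}{-36 + 3}\right) \left(-85\right)} = \frac{1}{-12 + \frac{1}{-33}} \left(- \frac{1}{85}\right) = \frac{1}{-12 - \frac{1}{33}} \left(- \frac{1}{85}\right) = \frac{1}{- \frac{397}{33}} \left(- \frac{1}{85}\right) = \left(- \frac{33}{397}\right) \left(- \frac{1}{85}\right) = \frac{33}{33745}$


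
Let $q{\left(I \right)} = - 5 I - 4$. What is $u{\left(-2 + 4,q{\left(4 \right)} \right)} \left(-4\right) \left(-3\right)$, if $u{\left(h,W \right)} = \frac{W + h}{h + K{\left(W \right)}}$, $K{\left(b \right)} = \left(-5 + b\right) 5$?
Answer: $\frac{24}{13} \approx 1.8462$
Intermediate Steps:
$q{\left(I \right)} = -4 - 5 I$
$K{\left(b \right)} = -25 + 5 b$
$u{\left(h,W \right)} = \frac{W + h}{-25 + h + 5 W}$ ($u{\left(h,W \right)} = \frac{W + h}{h + \left(-25 + 5 W\right)} = \frac{W + h}{-25 + h + 5 W}$)
$u{\left(-2 + 4,q{\left(4 \right)} \right)} \left(-4\right) \left(-3\right) = \frac{\left(-4 - 20\right) + \left(-2 + 4\right)}{-25 + \left(-2 + 4\right) + 5 \left(-4 - 20\right)} \left(-4\right) \left(-3\right) = \frac{\left(-4 - 20\right) + 2}{-25 + 2 + 5 \left(-4 - 20\right)} \left(-4\right) \left(-3\right) = \frac{-24 + 2}{-25 + 2 + 5 \left(-24\right)} \left(-4\right) \left(-3\right) = \frac{1}{-25 + 2 - 120} \left(-22\right) \left(-4\right) \left(-3\right) = \frac{1}{-143} \left(-22\right) \left(-4\right) \left(-3\right) = \left(- \frac{1}{143}\right) \left(-22\right) \left(-4\right) \left(-3\right) = \frac{2}{13} \left(-4\right) \left(-3\right) = \left(- \frac{8}{13}\right) \left(-3\right) = \frac{24}{13}$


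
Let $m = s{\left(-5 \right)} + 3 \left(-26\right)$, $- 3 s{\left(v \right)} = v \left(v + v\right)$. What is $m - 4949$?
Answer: $- \frac{15131}{3} \approx -5043.7$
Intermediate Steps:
$s{\left(v \right)} = - \frac{2 v^{2}}{3}$ ($s{\left(v \right)} = - \frac{v \left(v + v\right)}{3} = - \frac{v 2 v}{3} = - \frac{2 v^{2}}{3}$)
$m = - \frac{284}{3}$ ($m = - \frac{2 \left(-5\right)^{2}}{3} + 3 \left(-26\right) = \left(- \frac{2}{3}\right) 25 - 78 = - \frac{50}{3} - 78 = - \frac{284}{3} \approx -94.667$)
$m - 4949 = - \frac{284}{3} - 4949 = - \frac{15131}{3}$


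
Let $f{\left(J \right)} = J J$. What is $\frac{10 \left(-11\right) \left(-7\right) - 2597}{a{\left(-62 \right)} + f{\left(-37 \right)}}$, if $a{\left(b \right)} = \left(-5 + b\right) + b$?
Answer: $- \frac{1827}{1240} \approx -1.4734$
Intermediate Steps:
$a{\left(b \right)} = -5 + 2 b$
$f{\left(J \right)} = J^{2}$
$\frac{10 \left(-11\right) \left(-7\right) - 2597}{a{\left(-62 \right)} + f{\left(-37 \right)}} = \frac{10 \left(-11\right) \left(-7\right) - 2597}{\left(-5 + 2 \left(-62\right)\right) + \left(-37\right)^{2}} = \frac{\left(-110\right) \left(-7\right) - 2597}{\left(-5 - 124\right) + 1369} = \frac{770 - 2597}{-129 + 1369} = - \frac{1827}{1240}$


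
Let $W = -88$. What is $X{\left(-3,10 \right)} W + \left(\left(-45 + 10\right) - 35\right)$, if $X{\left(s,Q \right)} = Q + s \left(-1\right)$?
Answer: $-1214$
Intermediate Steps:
$X{\left(s,Q \right)} = Q - s$
$X{\left(-3,10 \right)} W + \left(\left(-45 + 10\right) - 35\right) = \left(10 - -3\right) \left(-88\right) + \left(\left(-45 + 10\right) - 35\right) = \left(10 + 3\right) \left(-88\right) - 70 = 13 \left(-88\right) - 70 = -1144 - 70 = -1214$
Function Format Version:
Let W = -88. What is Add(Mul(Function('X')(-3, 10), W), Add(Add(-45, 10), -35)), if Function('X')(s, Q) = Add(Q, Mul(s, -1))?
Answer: -1214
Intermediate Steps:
Function('X')(s, Q) = Add(Q, Mul(-1, s))
Add(Mul(Function('X')(-3, 10), W), Add(Add(-45, 10), -35)) = Add(Mul(Add(10, Mul(-1, -3)), -88), Add(Add(-45, 10), -35)) = Add(Mul(Add(10, 3), -88), Add(-35, -35)) = Add(Mul(13, -88), -70) = Add(-1144, -70) = -1214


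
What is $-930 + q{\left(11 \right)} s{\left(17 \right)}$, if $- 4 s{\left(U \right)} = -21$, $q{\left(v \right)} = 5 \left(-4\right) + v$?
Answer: $- \frac{3909}{4} \approx -977.25$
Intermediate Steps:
$q{\left(v \right)} = -20 + v$
$s{\left(U \right)} = \frac{21}{4}$ ($s{\left(U \right)} = \left(- \frac{1}{4}\right) \left(-21\right) = \frac{21}{4}$)
$-930 + q{\left(11 \right)} s{\left(17 \right)} = -930 + \left(-20 + 11\right) \frac{21}{4} = -930 - \frac{189}{4} = - \frac{3909}{4}$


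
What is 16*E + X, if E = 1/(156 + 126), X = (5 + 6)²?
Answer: 17069/141 ≈ 121.06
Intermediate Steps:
X = 121 (X = 11² = 121)
E = 1/282 ≈ 0.0035461
16*E + X = 16*(1/282) + 121 = 8/141 + 121 = 17069/141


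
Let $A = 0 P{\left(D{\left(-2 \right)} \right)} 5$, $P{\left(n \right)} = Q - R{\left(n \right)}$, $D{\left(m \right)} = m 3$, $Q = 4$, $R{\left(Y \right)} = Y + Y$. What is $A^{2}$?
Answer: $0$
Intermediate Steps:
$R{\left(Y \right)} = 2 Y$
$D{\left(m \right)} = 3 m$
$P{\left(n \right)} = 4 - 2 n$
$A = 0$ ($A = 0 \left(4 - 2 \cdot 3 \left(-2\right)\right) 5 = 0 \left(4 - -12\right) 5 = 0 \left(4 + 12\right) 5 = 0 \cdot 16 \cdot 5 = 0 \cdot 5 = 0$)
$A^{2} = 0^{2} = 0$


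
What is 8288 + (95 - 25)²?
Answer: 13188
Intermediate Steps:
8288 + (95 - 25)² = 8288 + 70² = 8288 + 4900 = 13188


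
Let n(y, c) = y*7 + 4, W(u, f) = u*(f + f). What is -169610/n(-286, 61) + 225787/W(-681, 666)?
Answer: 76777153/907092 ≈ 84.641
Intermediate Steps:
W(u, f) = 2*f*u (W(u, f) = u*(2*f) = 2*f*u)
n(y, c) = 4 + 7*y (n(y, c) = 7*y + 4 = 4 + 7*y)
-169610/n(-286, 61) + 225787/W(-681, 666) = -169610/(4 + 7*(-286)) + 225787/((2*666*(-681))) = -169610/(4 - 2002) + 225787/(-907092) = -169610/(-1998) + 225787*(-1/907092) = -169610*(-1/1998) - 225787/907092 = 84805/999 - 225787/907092 = 76777153/907092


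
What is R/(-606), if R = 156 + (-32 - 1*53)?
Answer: -71/606 ≈ -0.11716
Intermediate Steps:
R = 71 (R = 156 + (-32 - 53) = 156 - 85 = 71)
R/(-606) = 71/(-606) = 71*(-1/606) = -71/606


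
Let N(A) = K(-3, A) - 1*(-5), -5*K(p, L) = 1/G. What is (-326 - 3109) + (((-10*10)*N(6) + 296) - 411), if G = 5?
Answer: -4046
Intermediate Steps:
K(p, L) = -1/25 (K(p, L) = -⅕/5 = -⅕*⅕ = -1/25)
N(A) = 124/25 (N(A) = -1/25 - 1*(-5) = -1/25 + 5 = 124/25)
(-326 - 3109) + (((-10*10)*N(6) + 296) - 411) = (-326 - 3109) + ((-10*10*(124/25) + 296) - 411) = -3435 + ((-100*124/25 + 296) - 411) = -3435 + ((-496 + 296) - 411) = -3435 + (-200 - 411) = -3435 - 611 = -4046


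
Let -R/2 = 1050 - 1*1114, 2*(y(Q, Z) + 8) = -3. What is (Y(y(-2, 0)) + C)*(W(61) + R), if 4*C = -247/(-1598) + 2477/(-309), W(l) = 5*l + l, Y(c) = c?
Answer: -5593472833/987564 ≈ -5663.9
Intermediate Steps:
y(Q, Z) = -19/2 (y(Q, Z) = -8 + (1/2)*(-3) = -8 - 3/2 = -19/2)
W(l) = 6*l
C = -3881923/1975128 (C = (-247/(-1598) + 2477/(-309))/4 = (-247*(-1/1598) + 2477*(-1/309))/4 = (247/1598 - 2477/309)/4 = (1/4)*(-3881923/493782) = -3881923/1975128 ≈ -1.9654)
R = 128 (R = -2*(1050 - 1*1114) = -2*(1050 - 1114) = -2*(-64) = 128)
(Y(y(-2, 0)) + C)*(W(61) + R) = (-19/2 - 3881923/1975128)*(6*61 + 128) = -22645639*(366 + 128)/1975128 = -22645639/1975128*494 = -5593472833/987564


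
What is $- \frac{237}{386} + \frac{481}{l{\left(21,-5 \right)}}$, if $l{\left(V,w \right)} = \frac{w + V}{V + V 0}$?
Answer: $\frac{1947597}{3088} \approx 630.7$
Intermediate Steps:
$l{\left(V,w \right)} = \frac{V + w}{V}$ ($l{\left(V,w \right)} = \frac{V + w}{V + 0} = \frac{V + w}{V}$)
$- \frac{237}{386} + \frac{481}{l{\left(21,-5 \right)}} = - \frac{237}{386} + \frac{481}{\frac{1}{21} \left(21 - 5\right)} = \left(-237\right) \frac{1}{386} + \frac{481}{\frac{1}{21} \cdot 16} = - \frac{237}{386} + \frac{481}{\frac{16}{21}} = - \frac{237}{386} + 481 \cdot \frac{21}{16} = - \frac{237}{386} + \frac{10101}{16} = \frac{1947597}{3088}$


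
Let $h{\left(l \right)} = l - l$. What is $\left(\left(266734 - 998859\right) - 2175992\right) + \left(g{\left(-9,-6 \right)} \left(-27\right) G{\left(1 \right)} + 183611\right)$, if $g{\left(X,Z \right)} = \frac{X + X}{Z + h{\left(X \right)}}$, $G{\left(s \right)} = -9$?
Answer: $-2723777$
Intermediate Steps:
$h{\left(l \right)} = 0$
$g{\left(X,Z \right)} = \frac{2 X}{Z}$ ($g{\left(X,Z \right)} = \frac{X + X}{Z + 0} = \frac{2 X}{Z}$)
$\left(\left(266734 - 998859\right) - 2175992\right) + \left(g{\left(-9,-6 \right)} \left(-27\right) G{\left(1 \right)} + 183611\right) = \left(\left(266734 - 998859\right) - 2175992\right) + \left(2 \left(-9\right) \frac{1}{-6} \left(-27\right) \left(-9\right) + 183611\right) = \left(-732125 - 2175992\right) + \left(2 \left(-9\right) \left(- \frac{1}{6}\right) \left(-27\right) \left(-9\right) + 183611\right) = -2908117 + \left(3 \left(-27\right) \left(-9\right) + 183611\right) = -2908117 + \left(\left(-81\right) \left(-9\right) + 183611\right) = -2908117 + \left(729 + 183611\right) = -2908117 + 184340 = -2723777$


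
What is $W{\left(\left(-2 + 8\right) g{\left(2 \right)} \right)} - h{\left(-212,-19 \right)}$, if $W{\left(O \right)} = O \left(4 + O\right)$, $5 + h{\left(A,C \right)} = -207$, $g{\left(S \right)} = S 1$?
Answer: $404$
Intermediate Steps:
$g{\left(S \right)} = S$
$h{\left(A,C \right)} = -212$ ($h{\left(A,C \right)} = -5 - 207 = -212$)
$W{\left(\left(-2 + 8\right) g{\left(2 \right)} \right)} - h{\left(-212,-19 \right)} = \left(-2 + 8\right) 2 \left(4 + \left(-2 + 8\right) 2\right) - -212 = 6 \cdot 2 \left(4 + 6 \cdot 2\right) + 212 = 12 \left(4 + 12\right) + 212 = 12 \cdot 16 + 212 = 192 + 212 = 404$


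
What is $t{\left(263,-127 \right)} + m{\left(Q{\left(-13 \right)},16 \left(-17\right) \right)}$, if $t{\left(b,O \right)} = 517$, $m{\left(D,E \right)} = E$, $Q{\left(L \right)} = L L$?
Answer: $245$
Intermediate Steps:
$Q{\left(L \right)} = L^{2}$
$t{\left(263,-127 \right)} + m{\left(Q{\left(-13 \right)},16 \left(-17\right) \right)} = 517 + 16 \left(-17\right) = 517 - 272 = 245$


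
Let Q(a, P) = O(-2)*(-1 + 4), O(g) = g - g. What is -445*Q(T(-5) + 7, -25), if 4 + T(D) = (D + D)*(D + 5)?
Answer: 0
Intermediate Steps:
O(g) = 0
T(D) = -4 + 2*D*(5 + D) (T(D) = -4 + (D + D)*(D + 5) = -4 + (2*D)*(5 + D) = -4 + 2*D*(5 + D))
Q(a, P) = 0 (Q(a, P) = 0*(-1 + 4) = 0*3 = 0)
-445*Q(T(-5) + 7, -25) = -445*0 = 0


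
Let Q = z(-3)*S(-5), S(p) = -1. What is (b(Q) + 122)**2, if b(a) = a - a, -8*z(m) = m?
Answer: 14884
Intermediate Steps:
z(m) = -m/8
Q = -3/8 (Q = -1/8*(-3)*(-1) = (3/8)*(-1) = -3/8 ≈ -0.37500)
b(a) = 0
(b(Q) + 122)**2 = (0 + 122)**2 = 122**2 = 14884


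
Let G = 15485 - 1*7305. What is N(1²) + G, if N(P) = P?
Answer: 8181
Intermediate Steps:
G = 8180 (G = 15485 - 7305 = 8180)
N(1²) + G = 1² + 8180 = 1 + 8180 = 8181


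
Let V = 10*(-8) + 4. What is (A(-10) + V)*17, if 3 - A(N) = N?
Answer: -1071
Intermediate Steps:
V = -76 (V = -80 + 4 = -76)
A(N) = 3 - N
(A(-10) + V)*17 = ((3 - 1*(-10)) - 76)*17 = ((3 + 10) - 76)*17 = (13 - 76)*17 = -63*17 = -1071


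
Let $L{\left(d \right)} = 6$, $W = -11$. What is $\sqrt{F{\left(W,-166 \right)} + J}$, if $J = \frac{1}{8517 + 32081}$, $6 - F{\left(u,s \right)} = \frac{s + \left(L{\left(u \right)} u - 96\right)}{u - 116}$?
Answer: $\frac{\sqrt{90846010342414}}{5155946} \approx 1.8486$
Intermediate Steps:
$F{\left(u,s \right)} = 6 - \frac{-96 + s + 6 u}{-116 + u}$ ($F{\left(u,s \right)} = 6 - \frac{s + \left(6 u - 96\right)}{u - 116} = 6 - \frac{s + \left(-96 + 6 u\right)}{-116 + u} = 6 - \frac{-96 + s + 6 u}{-116 + u}$)
$J = \frac{1}{40598} \approx 2.4632 \cdot 10^{-5}$
$\sqrt{F{\left(W,-166 \right)} + J} = \sqrt{\frac{-600 - -166}{-116 - 11} + \frac{1}{40598}} = \sqrt{\frac{-600 + 166}{-127} + \frac{1}{40598}} = \sqrt{\left(- \frac{1}{127}\right) \left(-434\right) + \frac{1}{40598}} = \sqrt{\frac{434}{127} + \frac{1}{40598}} = \sqrt{\frac{17619659}{5155946}} = \frac{\sqrt{90846010342414}}{5155946}$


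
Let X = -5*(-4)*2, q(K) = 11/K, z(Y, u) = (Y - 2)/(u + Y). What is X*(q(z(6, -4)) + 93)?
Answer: 3940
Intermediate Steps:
z(Y, u) = (-2 + Y)/(Y + u)
X = 40 (X = 20*2 = 40)
X*(q(z(6, -4)) + 93) = 40*(11/(((-2 + 6)/(6 - 4))) + 93) = 40*(11/((4/2)) + 93) = 40*(11/(((½)*4)) + 93) = 40*(11/2 + 93) = 40*(197/2) = 3940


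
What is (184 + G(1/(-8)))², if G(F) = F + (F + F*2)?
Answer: 134689/4 ≈ 33672.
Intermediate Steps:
G(F) = 4*F (G(F) = F + (F + 2*F) = F + 3*F = 4*F)
(184 + G(1/(-8)))² = (184 + 4/(-8))² = (184 + 4*(-⅛))² = (184 - ½)² = (367/2)² = 134689/4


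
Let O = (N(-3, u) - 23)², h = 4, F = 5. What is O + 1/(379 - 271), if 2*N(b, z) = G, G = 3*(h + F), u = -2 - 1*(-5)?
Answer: 2437/27 ≈ 90.259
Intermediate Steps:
u = 3 (u = -2 + 5 = 3)
G = 27 (G = 3*(4 + 5) = 3*9 = 27)
N(b, z) = 27/2 (N(b, z) = (½)*27 = 27/2)
O = 361/4 (O = (27/2 - 23)² = (-19/2)² = 361/4 ≈ 90.250)
O + 1/(379 - 271) = 361/4 + 1/(379 - 271) = 361/4 + 1/108 = 2437/27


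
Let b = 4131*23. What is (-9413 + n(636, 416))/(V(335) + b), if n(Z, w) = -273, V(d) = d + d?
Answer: -9686/95683 ≈ -0.10123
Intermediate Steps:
V(d) = 2*d
b = 95013
(-9413 + n(636, 416))/(V(335) + b) = (-9413 - 273)/(2*335 + 95013) = -9686/(670 + 95013) = -9686/95683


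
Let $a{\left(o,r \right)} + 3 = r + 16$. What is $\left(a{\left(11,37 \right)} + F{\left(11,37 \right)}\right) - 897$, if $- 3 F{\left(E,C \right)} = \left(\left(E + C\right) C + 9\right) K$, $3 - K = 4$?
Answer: $-252$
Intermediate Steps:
$K = -1$ ($K = 3 - 4 = -1$)
$a{\left(o,r \right)} = 13 + r$ ($a{\left(o,r \right)} = -3 + \left(r + 16\right) = -3 + \left(16 + r\right) = 13 + r$)
$F{\left(E,C \right)} = 3 + \frac{C \left(C + E\right)}{3}$ ($F{\left(E,C \right)} = - \frac{\left(\left(E + C\right) C + 9\right) \left(-1\right)}{3} = - \frac{\left(\left(C + E\right) C + 9\right) \left(-1\right)}{3} = - \frac{\left(C \left(C + E\right) + 9\right) \left(-1\right)}{3} = - \frac{\left(9 + C \left(C + E\right)\right) \left(-1\right)}{3} = - \frac{-9 - C \left(C + E\right)}{3} = 3 + \frac{C \left(C + E\right)}{3}$)
$\left(a{\left(11,37 \right)} + F{\left(11,37 \right)}\right) - 897 = \left(\left(13 + 37\right) + \left(3 + \frac{37^{2}}{3} + \frac{1}{3} \cdot 37 \cdot 11\right)\right) - 897 = \left(50 + \left(3 + \frac{1}{3} \cdot 1369 + \frac{407}{3}\right)\right) - 897 = \left(50 + \left(3 + \frac{1369}{3} + \frac{407}{3}\right)\right) - 897 = \left(50 + 595\right) - 897 = 645 - 897 = -252$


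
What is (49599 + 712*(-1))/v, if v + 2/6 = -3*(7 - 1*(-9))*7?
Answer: -146661/1009 ≈ -145.35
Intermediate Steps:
v = -1009/3 (v = -⅓ - 3*(7 - 1*(-9))*7 = -⅓ - 3*(7 + 9)*7 = -⅓ - 3*16*7 = -⅓ - 48*7 = -⅓ - 336 = -1009/3 ≈ -336.33)
(49599 + 712*(-1))/v = (49599 + 712*(-1))/(-1009/3) = (49599 - 712)*(-3/1009) = 48887*(-3/1009) = -146661/1009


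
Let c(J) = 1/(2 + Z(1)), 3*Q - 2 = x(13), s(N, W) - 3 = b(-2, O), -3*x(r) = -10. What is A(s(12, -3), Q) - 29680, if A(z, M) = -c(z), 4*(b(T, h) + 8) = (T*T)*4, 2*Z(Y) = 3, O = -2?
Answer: -207762/7 ≈ -29680.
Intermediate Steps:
Z(Y) = 3/2 (Z(Y) = (½)*3 = 3/2)
x(r) = 10/3 (x(r) = -⅓*(-10) = 10/3)
b(T, h) = -8 + T² (b(T, h) = -8 + ((T*T)*4)/4 = -8 + (T²*4)/4 = -8 + (4*T²)/4 = -8 + T²)
s(N, W) = -1 (s(N, W) = 3 + (-8 + (-2)²) = 3 + (-8 + 4) = 3 - 4 = -1)
Q = 16/9 (Q = ⅔ + (⅓)*(10/3) = ⅔ + 10/9 = 16/9 ≈ 1.7778)
c(J) = 2/7 (c(J) = 1/(2 + 3/2) = 1/(7/2) = 2/7)
A(z, M) = -2/7 (A(z, M) = -1*2/7 = -2/7)
A(s(12, -3), Q) - 29680 = -2/7 - 29680 = -207762/7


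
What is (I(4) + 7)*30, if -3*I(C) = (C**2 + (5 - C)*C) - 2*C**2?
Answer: 330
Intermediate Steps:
I(C) = C**2/3 - C*(5 - C)/3 (I(C) = -((C**2 + (5 - C)*C) - 2*C**2)/3 = -((C**2 + C*(5 - C)) - 2*C**2)/3 = -(-C**2 + C*(5 - C))/3 = C**2/3 - C*(5 - C)/3)
(I(4) + 7)*30 = ((1/3)*4*(-5 + 2*4) + 7)*30 = ((1/3)*4*(-5 + 8) + 7)*30 = ((1/3)*4*3 + 7)*30 = (4 + 7)*30 = 11*30 = 330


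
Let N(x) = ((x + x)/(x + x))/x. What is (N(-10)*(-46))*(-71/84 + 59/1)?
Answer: 22471/84 ≈ 267.51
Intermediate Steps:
N(x) = 1/x (N(x) = ((2*x)/((2*x)))/x = ((2*x)*(1/(2*x)))/x = 1/x)
(N(-10)*(-46))*(-71/84 + 59/1) = (-46/(-10))*(-71/84 + 59/1) = (-⅒*(-46))*(-71*1/84 + 59*1) = 23*(-71/84 + 59)/5 = (23/5)*(4885/84) = 22471/84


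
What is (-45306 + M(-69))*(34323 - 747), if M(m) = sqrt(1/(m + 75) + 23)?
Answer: -1521194256 + 5596*sqrt(834) ≈ -1.5210e+9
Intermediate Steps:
M(m) = sqrt(23 + 1/(75 + m)) (M(m) = sqrt(1/(75 + m) + 23) = sqrt(23 + 1/(75 + m)))
(-45306 + M(-69))*(34323 - 747) = (-45306 + sqrt((1726 + 23*(-69))/(75 - 69)))*(34323 - 747) = (-45306 + sqrt((1726 - 1587)/6))*33576 = (-45306 + sqrt((1/6)*139))*33576 = (-45306 + sqrt(139/6))*33576 = (-45306 + sqrt(834)/6)*33576 = -1521194256 + 5596*sqrt(834)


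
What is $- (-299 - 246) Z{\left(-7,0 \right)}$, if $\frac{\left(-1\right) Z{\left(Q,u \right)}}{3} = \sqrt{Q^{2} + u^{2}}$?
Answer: $-11445$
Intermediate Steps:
$Z{\left(Q,u \right)} = - 3 \sqrt{Q^{2} + u^{2}}$
$- (-299 - 246) Z{\left(-7,0 \right)} = - (-299 - 246) \left(- 3 \sqrt{\left(-7\right)^{2} + 0^{2}}\right) = \left(-1\right) \left(-545\right) \left(- 3 \sqrt{49 + 0}\right) = 545 \left(- 3 \sqrt{49}\right) = 545 \left(\left(-3\right) 7\right) = 545 \left(-21\right) = -11445$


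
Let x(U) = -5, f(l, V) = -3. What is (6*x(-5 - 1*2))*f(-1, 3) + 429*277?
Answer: 118923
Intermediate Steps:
(6*x(-5 - 1*2))*f(-1, 3) + 429*277 = (6*(-5))*(-3) + 429*277 = -30*(-3) + 118833 = 90 + 118833 = 118923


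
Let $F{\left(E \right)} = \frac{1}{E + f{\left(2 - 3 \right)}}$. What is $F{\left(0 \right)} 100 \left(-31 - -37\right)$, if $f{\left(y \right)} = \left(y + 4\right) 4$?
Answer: $50$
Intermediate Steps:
$f{\left(y \right)} = 16 + 4 y$ ($f{\left(y \right)} = \left(4 + y\right) 4 = 16 + 4 y$)
$F{\left(E \right)} = \frac{1}{12 + E}$ ($F{\left(E \right)} = \frac{1}{E + \left(16 + 4 \left(2 - 3\right)\right)} = \frac{1}{E + \left(16 + 4 \left(-1\right)\right)} = \frac{1}{E + \left(16 - 4\right)} = \frac{1}{E + 12} = \frac{1}{12 + E}$)
$F{\left(0 \right)} 100 \left(-31 - -37\right) = \frac{1}{12 + 0} \cdot 100 \left(-31 - -37\right) = \frac{1}{12} \cdot 100 \left(-31 + 37\right) = \frac{1}{12} \cdot 100 \cdot 6 = \frac{25}{3} \cdot 6 = 50$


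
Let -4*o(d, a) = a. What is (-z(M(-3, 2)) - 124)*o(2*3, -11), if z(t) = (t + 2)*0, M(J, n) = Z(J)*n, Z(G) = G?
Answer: -341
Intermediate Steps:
o(d, a) = -a/4
M(J, n) = J*n
z(t) = 0 (z(t) = (2 + t)*0 = 0)
(-z(M(-3, 2)) - 124)*o(2*3, -11) = (-1*0 - 124)*(-1/4*(-11)) = (0 - 124)*(11/4) = -124*11/4 = -341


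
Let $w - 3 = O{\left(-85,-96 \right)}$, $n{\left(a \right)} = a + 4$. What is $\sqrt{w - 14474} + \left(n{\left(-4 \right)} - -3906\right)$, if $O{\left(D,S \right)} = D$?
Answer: $3906 + 2 i \sqrt{3639} \approx 3906.0 + 120.65 i$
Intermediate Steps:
$n{\left(a \right)} = 4 + a$
$w = -82$ ($w = 3 - 85 = -82$)
$\sqrt{w - 14474} + \left(n{\left(-4 \right)} - -3906\right) = \sqrt{-82 - 14474} + \left(\left(4 - 4\right) - -3906\right) = \sqrt{-14556} + \left(0 + 3906\right) = 2 i \sqrt{3639} + 3906 = 3906 + 2 i \sqrt{3639}$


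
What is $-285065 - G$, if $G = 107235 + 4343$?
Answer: $-396643$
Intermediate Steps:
$G = 111578$
$-285065 - G = -285065 - 111578 = -396643$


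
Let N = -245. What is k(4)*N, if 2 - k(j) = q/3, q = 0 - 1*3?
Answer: -735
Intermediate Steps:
q = -3 (q = 0 - 3 = -3)
k(j) = 3 (k(j) = 2 - (-3)/3 = 2 - 1*(-1) = 2 + 1 = 3)
k(4)*N = 3*(-245) = -735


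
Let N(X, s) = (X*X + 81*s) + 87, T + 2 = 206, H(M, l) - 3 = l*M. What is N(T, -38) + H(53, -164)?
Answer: 29936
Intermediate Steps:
H(M, l) = 3 + M*l (H(M, l) = 3 + l*M = 3 + M*l)
T = 204 (T = -2 + 206 = 204)
N(X, s) = 87 + X**2 + 81*s (N(X, s) = (X**2 + 81*s) + 87 = 87 + X**2 + 81*s)
N(T, -38) + H(53, -164) = (87 + 204**2 + 81*(-38)) + (3 + 53*(-164)) = (87 + 41616 - 3078) + (3 - 8692) = 38625 - 8689 = 29936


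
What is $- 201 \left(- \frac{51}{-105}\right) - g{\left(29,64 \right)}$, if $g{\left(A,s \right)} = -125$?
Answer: $\frac{958}{35} \approx 27.371$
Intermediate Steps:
$- 201 \left(- \frac{51}{-105}\right) - g{\left(29,64 \right)} = - 201 \left(- \frac{51}{-105}\right) - -125 = - 201 \left(\left(-51\right) \left(- \frac{1}{105}\right)\right) + 125 = \left(-201\right) \frac{17}{35} + 125 = - \frac{3417}{35} + 125 = \frac{958}{35}$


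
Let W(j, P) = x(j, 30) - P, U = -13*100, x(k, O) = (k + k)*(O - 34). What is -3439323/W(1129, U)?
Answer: 3439323/7732 ≈ 444.82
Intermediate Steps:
x(k, O) = 2*k*(-34 + O) (x(k, O) = (2*k)*(-34 + O) = 2*k*(-34 + O))
U = -1300
W(j, P) = -P - 8*j (W(j, P) = 2*j*(-34 + 30) - P = 2*j*(-4) - P = -8*j - P = -P - 8*j)
-3439323/W(1129, U) = -3439323/(-1*(-1300) - 8*1129) = -3439323/(1300 - 9032) = -3439323/(-7732) = -3439323*(-1/7732) = 3439323/7732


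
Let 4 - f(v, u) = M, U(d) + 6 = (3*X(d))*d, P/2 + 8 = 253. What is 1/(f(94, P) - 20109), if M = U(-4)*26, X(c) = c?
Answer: -1/21197 ≈ -4.7176e-5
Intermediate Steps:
P = 490 (P = -16 + 2*253 = -16 + 506 = 490)
U(d) = -6 + 3*d**2 (U(d) = -6 + (3*d)*d = -6 + 3*d**2)
M = 1092 (M = (-6 + 3*(-4)**2)*26 = (-6 + 3*16)*26 = (-6 + 48)*26 = 42*26 = 1092)
f(v, u) = -1088 (f(v, u) = 4 - 1*1092 = 4 - 1092 = -1088)
1/(f(94, P) - 20109) = 1/(-1088 - 20109) = 1/(-21197) = -1/21197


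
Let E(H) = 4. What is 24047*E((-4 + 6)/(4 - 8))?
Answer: 96188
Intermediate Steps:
24047*E((-4 + 6)/(4 - 8)) = 24047*4 = 96188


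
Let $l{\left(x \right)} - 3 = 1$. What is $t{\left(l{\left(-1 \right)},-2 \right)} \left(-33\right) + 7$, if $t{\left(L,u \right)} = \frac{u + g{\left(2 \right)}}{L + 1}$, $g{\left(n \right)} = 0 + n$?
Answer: $7$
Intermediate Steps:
$l{\left(x \right)} = 4$ ($l{\left(x \right)} = 3 + 1 = 4$)
$g{\left(n \right)} = n$
$t{\left(L,u \right)} = \frac{2 + u}{1 + L}$ ($t{\left(L,u \right)} = \frac{u + 2}{L + 1} = \frac{2 + u}{1 + L}$)
$t{\left(l{\left(-1 \right)},-2 \right)} \left(-33\right) + 7 = \frac{2 - 2}{1 + 4} \left(-33\right) + 7 = \frac{1}{5} \cdot 0 \left(-33\right) + 7 = 0 \left(-33\right) + 7 = 0 + 7 = 7$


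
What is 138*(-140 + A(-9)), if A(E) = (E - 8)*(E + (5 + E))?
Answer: 11178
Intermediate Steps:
A(E) = (-8 + E)*(5 + 2*E)
138*(-140 + A(-9)) = 138*(-140 + (-40 - 11*(-9) + 2*(-9)²)) = 138*(-140 + (-40 + 99 + 2*81)) = 138*(-140 + (-40 + 99 + 162)) = 138*(-140 + 221) = 138*81 = 11178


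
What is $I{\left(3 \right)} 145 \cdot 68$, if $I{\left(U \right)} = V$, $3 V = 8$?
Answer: $\frac{78880}{3} \approx 26293.0$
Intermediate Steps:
$V = \frac{8}{3}$ ($V = \frac{1}{3} \cdot 8 = \frac{8}{3} \approx 2.6667$)
$I{\left(U \right)} = \frac{8}{3}$
$I{\left(3 \right)} 145 \cdot 68 = \frac{8}{3} \cdot 145 \cdot 68 = \frac{1160}{3} \cdot 68 = \frac{78880}{3}$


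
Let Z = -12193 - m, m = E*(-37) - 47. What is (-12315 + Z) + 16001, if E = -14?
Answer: -8978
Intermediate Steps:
m = 471 (m = -14*(-37) - 47 = 518 - 47 = 471)
Z = -12664 (Z = -12193 - 1*471 = -12193 - 471 = -12664)
(-12315 + Z) + 16001 = (-12315 - 12664) + 16001 = -24979 + 16001 = -8978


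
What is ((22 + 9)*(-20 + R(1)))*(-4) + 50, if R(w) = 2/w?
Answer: 2282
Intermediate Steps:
((22 + 9)*(-20 + R(1)))*(-4) + 50 = ((22 + 9)*(-20 + 2/1))*(-4) + 50 = (31*(-20 + 2*1))*(-4) + 50 = (31*(-20 + 2))*(-4) + 50 = (31*(-18))*(-4) + 50 = -558*(-4) + 50 = 2232 + 50 = 2282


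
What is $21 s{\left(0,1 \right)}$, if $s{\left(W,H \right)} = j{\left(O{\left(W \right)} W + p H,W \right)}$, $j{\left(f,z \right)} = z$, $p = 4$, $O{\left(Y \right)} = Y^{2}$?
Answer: $0$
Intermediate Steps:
$s{\left(W,H \right)} = W$
$21 s{\left(0,1 \right)} = 21 \cdot 0 = 0$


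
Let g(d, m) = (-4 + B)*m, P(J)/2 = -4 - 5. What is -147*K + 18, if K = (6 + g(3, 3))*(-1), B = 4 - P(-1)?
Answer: 8838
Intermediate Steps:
P(J) = -18 (P(J) = 2*(-4 - 5) = 2*(-9) = -18)
B = 22 (B = 4 - 1*(-18) = 4 + 18 = 22)
g(d, m) = 18*m (g(d, m) = (-4 + 22)*m = 18*m)
K = -60 (K = (6 + 18*3)*(-1) = (6 + 54)*(-1) = 60*(-1) = -60)
-147*K + 18 = -147*(-60) + 18 = 8820 + 18 = 8838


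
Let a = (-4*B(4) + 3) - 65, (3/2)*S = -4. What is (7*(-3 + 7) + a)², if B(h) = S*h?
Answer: 676/9 ≈ 75.111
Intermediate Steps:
S = -8/3 (S = (⅔)*(-4) = -8/3 ≈ -2.6667)
B(h) = -8*h/3
a = -58/3 (a = (-(-32)*4/3 + 3) - 65 = (-4*(-32/3) + 3) - 65 = (128/3 + 3) - 65 = 137/3 - 65 = -58/3 ≈ -19.333)
(7*(-3 + 7) + a)² = (7*(-3 + 7) - 58/3)² = (7*4 - 58/3)² = (28 - 58/3)² = (26/3)² = 676/9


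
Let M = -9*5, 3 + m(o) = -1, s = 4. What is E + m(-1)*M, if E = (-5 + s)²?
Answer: 181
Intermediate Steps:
m(o) = -4 (m(o) = -3 - 1 = -4)
E = 1 (E = (-5 + 4)² = (-1)² = 1)
M = -45
E + m(-1)*M = 1 - 4*(-45) = 1 + 180 = 181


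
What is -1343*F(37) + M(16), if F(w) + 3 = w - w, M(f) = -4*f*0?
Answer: 4029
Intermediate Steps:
M(f) = 0
F(w) = -3 (F(w) = -3 + (w - w) = -3 + 0 = -3)
-1343*F(37) + M(16) = -1343*(-3) + 0 = 4029 + 0 = 4029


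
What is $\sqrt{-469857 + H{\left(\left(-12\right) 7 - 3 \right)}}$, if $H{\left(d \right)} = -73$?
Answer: $i \sqrt{469930} \approx 685.51 i$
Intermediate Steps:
$\sqrt{-469857 + H{\left(\left(-12\right) 7 - 3 \right)}} = \sqrt{-469857 - 73} = \sqrt{-469930} = i \sqrt{469930}$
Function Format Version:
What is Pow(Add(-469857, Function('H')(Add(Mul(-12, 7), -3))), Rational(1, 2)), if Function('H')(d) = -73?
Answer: Mul(I, Pow(469930, Rational(1, 2))) ≈ Mul(685.51, I)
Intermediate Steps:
Pow(Add(-469857, Function('H')(Add(Mul(-12, 7), -3))), Rational(1, 2)) = Pow(Add(-469857, -73), Rational(1, 2)) = Pow(-469930, Rational(1, 2)) = Mul(I, Pow(469930, Rational(1, 2)))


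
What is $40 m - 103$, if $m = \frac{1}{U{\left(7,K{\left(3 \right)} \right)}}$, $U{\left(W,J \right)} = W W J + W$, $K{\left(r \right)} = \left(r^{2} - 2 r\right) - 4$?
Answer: $- \frac{2183}{21} \approx -103.95$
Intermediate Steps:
$K{\left(r \right)} = -4 + r^{2} - 2 r$
$U{\left(W,J \right)} = W + J W^{2}$ ($U{\left(W,J \right)} = W^{2} J + W = J W^{2} + W = W + J W^{2}$)
$m = - \frac{1}{42}$ ($m = \frac{1}{7 \left(1 + \left(-4 + 3^{2} - 6\right) 7\right)} = \frac{1}{7 \left(1 + \left(-4 + 9 - 6\right) 7\right)} = \frac{1}{7 \left(1 - 7\right)} = \frac{1}{7 \left(-6\right)} = \frac{1}{-42} = - \frac{1}{42} \approx -0.02381$)
$40 m - 103 = 40 \left(- \frac{1}{42}\right) - 103 = - \frac{20}{21} - 103 = - \frac{2183}{21}$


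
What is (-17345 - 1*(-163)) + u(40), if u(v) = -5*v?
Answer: -17382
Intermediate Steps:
(-17345 - 1*(-163)) + u(40) = (-17345 - 1*(-163)) - 5*40 = (-17345 + 163) - 200 = -17182 - 200 = -17382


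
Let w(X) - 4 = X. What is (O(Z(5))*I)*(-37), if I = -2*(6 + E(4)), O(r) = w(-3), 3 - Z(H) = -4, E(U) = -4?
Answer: 148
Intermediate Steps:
w(X) = 4 + X
Z(H) = 7 (Z(H) = 3 - 1*(-4) = 3 + 4 = 7)
O(r) = 1 (O(r) = 4 - 3 = 1)
I = -4 (I = -2*(6 - 4) = -2*2 = -4)
(O(Z(5))*I)*(-37) = (1*(-4))*(-37) = -4*(-37) = 148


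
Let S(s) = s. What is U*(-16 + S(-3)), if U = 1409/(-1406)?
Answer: 1409/74 ≈ 19.041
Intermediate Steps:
U = -1409/1406 (U = 1409*(-1/1406) = -1409/1406 ≈ -1.0021)
U*(-16 + S(-3)) = -1409*(-16 - 3)/1406 = -1409/1406*(-19) = 1409/74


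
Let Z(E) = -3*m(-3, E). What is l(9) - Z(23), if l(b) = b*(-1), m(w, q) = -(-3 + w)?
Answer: 9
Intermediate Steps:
m(w, q) = 3 - w
l(b) = -b
Z(E) = -18 (Z(E) = -3*(3 - 1*(-3)) = -3*(3 + 3) = -3*6 = -18)
l(9) - Z(23) = -1*9 - 1*(-18) = -9 + 18 = 9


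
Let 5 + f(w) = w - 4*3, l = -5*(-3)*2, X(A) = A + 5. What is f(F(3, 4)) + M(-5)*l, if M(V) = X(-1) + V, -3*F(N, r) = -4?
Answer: -137/3 ≈ -45.667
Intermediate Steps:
X(A) = 5 + A
l = 30 (l = 15*2 = 30)
F(N, r) = 4/3 (F(N, r) = -1/3*(-4) = 4/3)
f(w) = -17 + w (f(w) = -5 + (w - 4*3) = -5 + (w - 12) = -5 + (-12 + w) = -17 + w)
M(V) = 4 + V (M(V) = (5 - 1) + V = 4 + V)
f(F(3, 4)) + M(-5)*l = (-17 + 4/3) + (4 - 5)*30 = -47/3 - 1*30 = -47/3 - 30 = -137/3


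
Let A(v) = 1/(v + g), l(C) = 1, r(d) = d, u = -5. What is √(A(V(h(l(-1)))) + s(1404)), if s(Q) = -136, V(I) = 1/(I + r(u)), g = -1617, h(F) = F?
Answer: 2*I*√1422837143/6469 ≈ 11.662*I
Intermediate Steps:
V(I) = 1/(-5 + I) (V(I) = 1/(I - 5) = 1/(-5 + I))
A(v) = 1/(-1617 + v) (A(v) = 1/(v - 1617) = 1/(-1617 + v))
√(A(V(h(l(-1)))) + s(1404)) = √(1/(-1617 + 1/(-5 + 1)) - 136) = √(1/(-1617 + 1/(-4)) - 136) = √(1/(-1617 - ¼) - 136) = √(1/(-6469/4) - 136) = √(-4/6469 - 136) = √(-879788/6469) = 2*I*√1422837143/6469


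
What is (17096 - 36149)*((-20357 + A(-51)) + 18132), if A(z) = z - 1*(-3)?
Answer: 43307469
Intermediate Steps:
A(z) = 3 + z (A(z) = z + 3 = 3 + z)
(17096 - 36149)*((-20357 + A(-51)) + 18132) = (17096 - 36149)*((-20357 + (3 - 51)) + 18132) = -19053*((-20357 - 48) + 18132) = -19053*(-20405 + 18132) = -19053*(-2273) = 43307469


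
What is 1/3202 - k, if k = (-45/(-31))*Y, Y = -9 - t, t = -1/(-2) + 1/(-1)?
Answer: 612398/49631 ≈ 12.339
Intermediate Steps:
t = -½ (t = -1*(-½) + 1*(-1) = ½ - 1 = -½ ≈ -0.50000)
Y = -17/2 (Y = -9 - 1*(-½) = -9 + ½ = -17/2 ≈ -8.5000)
k = -765/62 (k = -45/(-31)*(-17/2) = -45*(-1/31)*(-17/2) = (45/31)*(-17/2) = -765/62 ≈ -12.339)
1/3202 - k = 1/3202 - 1*(-765/62) = 1/3202 + 765/62 = 612398/49631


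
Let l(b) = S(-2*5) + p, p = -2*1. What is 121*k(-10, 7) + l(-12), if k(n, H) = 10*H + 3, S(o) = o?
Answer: 8821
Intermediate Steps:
k(n, H) = 3 + 10*H
p = -2
l(b) = -12 (l(b) = -2*5 - 2 = -10 - 2 = -12)
121*k(-10, 7) + l(-12) = 121*(3 + 10*7) - 12 = 121*(3 + 70) - 12 = 121*73 - 12 = 8833 - 12 = 8821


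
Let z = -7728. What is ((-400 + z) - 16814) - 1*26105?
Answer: -51047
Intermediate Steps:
((-400 + z) - 16814) - 1*26105 = ((-400 - 7728) - 16814) - 1*26105 = (-8128 - 16814) - 26105 = -24942 - 26105 = -51047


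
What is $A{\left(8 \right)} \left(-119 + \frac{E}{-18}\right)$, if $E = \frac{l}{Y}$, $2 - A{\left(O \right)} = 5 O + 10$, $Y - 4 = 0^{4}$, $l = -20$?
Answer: $\frac{17096}{3} \approx 5698.7$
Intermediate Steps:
$Y = 4$ ($Y = 4 + 0^{4} = 4 + 0 = 4$)
$A{\left(O \right)} = -8 - 5 O$ ($A{\left(O \right)} = 2 - \left(5 O + 10\right) = 2 - \left(10 + 5 O\right) = -8 - 5 O$)
$E = -5$ ($E = - \frac{20}{4} = \left(-20\right) \frac{1}{4} = -5$)
$A{\left(8 \right)} \left(-119 + \frac{E}{-18}\right) = \left(-8 - 40\right) \left(-119 - \frac{5}{-18}\right) = \left(-8 - 40\right) \left(-119 - - \frac{5}{18}\right) = - 48 \left(-119 + \frac{5}{18}\right) = \left(-48\right) \left(- \frac{2137}{18}\right) = \frac{17096}{3}$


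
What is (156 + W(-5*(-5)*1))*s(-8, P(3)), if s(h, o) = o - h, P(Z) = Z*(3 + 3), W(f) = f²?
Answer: 20306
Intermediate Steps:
P(Z) = 6*Z (P(Z) = Z*6 = 6*Z)
(156 + W(-5*(-5)*1))*s(-8, P(3)) = (156 + (-5*(-5)*1)²)*(6*3 - 1*(-8)) = (156 + (25*1)²)*(18 + 8) = (156 + 25²)*26 = (156 + 625)*26 = 781*26 = 20306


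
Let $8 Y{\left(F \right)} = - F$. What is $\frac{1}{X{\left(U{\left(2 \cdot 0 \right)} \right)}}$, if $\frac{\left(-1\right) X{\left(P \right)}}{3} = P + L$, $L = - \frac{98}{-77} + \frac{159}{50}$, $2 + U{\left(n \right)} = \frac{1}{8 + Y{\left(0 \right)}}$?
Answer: $- \frac{2200}{17013} \approx -0.12931$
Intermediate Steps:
$Y{\left(F \right)} = - \frac{F}{8}$ ($Y{\left(F \right)} = \frac{\left(-1\right) F}{8} = - \frac{F}{8}$)
$U{\left(n \right)} = - \frac{15}{8}$ ($U{\left(n \right)} = -2 + \frac{1}{8 - 0} = -2 + \frac{1}{8 + 0} = -2 + \frac{1}{8} = - \frac{15}{8}$)
$L = \frac{2449}{550}$ ($L = \left(-98\right) \left(- \frac{1}{77}\right) + 159 \cdot \frac{1}{50} = \frac{14}{11} + \frac{159}{50} = \frac{2449}{550} \approx 4.4527$)
$X{\left(P \right)} = - \frac{7347}{550} - 3 P$ ($X{\left(P \right)} = - 3 \left(P + \frac{2449}{550}\right) = - 3 \left(\frac{2449}{550} + P\right) = - \frac{7347}{550} - 3 P$)
$\frac{1}{X{\left(U{\left(2 \cdot 0 \right)} \right)}} = \frac{1}{- \frac{7347}{550} - - \frac{45}{8}} = \frac{1}{- \frac{7347}{550} + \frac{45}{8}} = \frac{1}{- \frac{17013}{2200}} = - \frac{2200}{17013}$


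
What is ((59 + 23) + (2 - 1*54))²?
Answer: 900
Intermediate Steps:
((59 + 23) + (2 - 1*54))² = (82 + (2 - 54))² = (82 - 52)² = 30² = 900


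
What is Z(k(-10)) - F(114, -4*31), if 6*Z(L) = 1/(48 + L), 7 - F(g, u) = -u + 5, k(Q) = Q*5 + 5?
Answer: 2197/18 ≈ 122.06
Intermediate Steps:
k(Q) = 5 + 5*Q (k(Q) = 5*Q + 5 = 5 + 5*Q)
F(g, u) = 2 + u (F(g, u) = 7 - (-u + 5) = 7 - (5 - u) = 7 + (-5 + u) = 2 + u)
Z(L) = 1/(6*(48 + L))
Z(k(-10)) - F(114, -4*31) = 1/(6*(48 + (5 + 5*(-10)))) - (2 - 4*31) = 1/(6*(48 + (5 - 50))) - (2 - 124) = 1/(6*(48 - 45)) - 1*(-122) = (1/6)/3 + 122 = (1/6)*(1/3) + 122 = 1/18 + 122 = 2197/18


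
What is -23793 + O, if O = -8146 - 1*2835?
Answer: -34774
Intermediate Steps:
O = -10981 (O = -8146 - 2835 = -10981)
-23793 + O = -23793 - 10981 = -34774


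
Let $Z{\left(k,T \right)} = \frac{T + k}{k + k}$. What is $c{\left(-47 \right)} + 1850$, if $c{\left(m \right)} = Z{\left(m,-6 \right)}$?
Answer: $\frac{173953}{94} \approx 1850.6$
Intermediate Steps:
$Z{\left(k,T \right)} = \frac{T + k}{2 k}$
$c{\left(m \right)} = \frac{-6 + m}{2 m}$
$c{\left(-47 \right)} + 1850 = \frac{-6 - 47}{2 \left(-47\right)} + 1850 = \frac{1}{2} \left(- \frac{1}{47}\right) \left(-53\right) + 1850 = \frac{53}{94} + 1850 = \frac{173953}{94}$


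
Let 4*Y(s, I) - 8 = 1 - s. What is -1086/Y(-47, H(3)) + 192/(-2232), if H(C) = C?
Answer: -50555/651 ≈ -77.657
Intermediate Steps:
Y(s, I) = 9/4 - s/4 (Y(s, I) = 2 + (1 - s)/4 = 2 + (1/4 - s/4) = 9/4 - s/4)
-1086/Y(-47, H(3)) + 192/(-2232) = -1086/(9/4 - 1/4*(-47)) + 192/(-2232) = -1086/(9/4 + 47/4) + 192*(-1/2232) = -1086/14 - 8/93 = -1086*1/14 - 8/93 = -543/7 - 8/93 = -50555/651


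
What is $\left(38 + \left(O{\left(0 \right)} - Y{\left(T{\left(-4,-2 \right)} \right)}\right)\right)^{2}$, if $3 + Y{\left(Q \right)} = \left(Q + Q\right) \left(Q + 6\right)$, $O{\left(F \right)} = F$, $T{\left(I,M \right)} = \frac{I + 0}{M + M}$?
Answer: $729$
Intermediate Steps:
$T{\left(I,M \right)} = \frac{I}{2 M}$
$Y{\left(Q \right)} = -3 + 2 Q \left(6 + Q\right)$ ($Y{\left(Q \right)} = -3 + \left(Q + Q\right) \left(Q + 6\right) = -3 + 2 Q \left(6 + Q\right)$)
$\left(38 + \left(O{\left(0 \right)} - Y{\left(T{\left(-4,-2 \right)} \right)}\right)\right)^{2} = \left(38 - \left(-3 + 2 \left(\frac{1}{2} \left(-4\right) \frac{1}{-2}\right)^{2} + 12 \cdot \frac{1}{2} \left(-4\right) \frac{1}{-2}\right)\right)^{2} = \left(38 - \left(-3 + 2 \left(\frac{1}{2} \left(-4\right) \left(- \frac{1}{2}\right)\right)^{2} + 12 \cdot \frac{1}{2} \left(-4\right) \left(- \frac{1}{2}\right)\right)\right)^{2} = \left(38 - \left(-3 + 2 \cdot 1^{2} + 12 \cdot 1\right)\right)^{2} = \left(38 - \left(-3 + 2 \cdot 1 + 12\right)\right)^{2} = \left(38 - \left(-3 + 2 + 12\right)\right)^{2} = \left(38 + \left(0 - 11\right)\right)^{2} = \left(38 - 11\right)^{2} = 27^{2} = 729$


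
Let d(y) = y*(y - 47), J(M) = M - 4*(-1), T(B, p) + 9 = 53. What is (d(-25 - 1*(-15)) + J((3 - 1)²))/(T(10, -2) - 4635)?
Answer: -578/4591 ≈ -0.12590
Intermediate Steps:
T(B, p) = 44 (T(B, p) = -9 + 53 = 44)
J(M) = 4 + M (J(M) = M + 4 = 4 + M)
d(y) = y*(-47 + y)
(d(-25 - 1*(-15)) + J((3 - 1)²))/(T(10, -2) - 4635) = ((-25 - 1*(-15))*(-47 + (-25 - 1*(-15))) + (4 + (3 - 1)²))/(44 - 4635) = ((-25 + 15)*(-47 + (-25 + 15)) + (4 + 2²))/(-4591) = (-10*(-47 - 10) + (4 + 4))*(-1/4591) = (-10*(-57) + 8)*(-1/4591) = (570 + 8)*(-1/4591) = 578*(-1/4591) = -578/4591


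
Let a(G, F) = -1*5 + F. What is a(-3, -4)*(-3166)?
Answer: 28494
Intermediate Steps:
a(G, F) = -5 + F
a(-3, -4)*(-3166) = (-5 - 4)*(-3166) = -9*(-3166) = 28494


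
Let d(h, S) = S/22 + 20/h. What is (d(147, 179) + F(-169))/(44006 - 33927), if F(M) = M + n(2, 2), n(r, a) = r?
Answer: -513325/32595486 ≈ -0.015748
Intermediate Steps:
d(h, S) = 20/h + S/22 (d(h, S) = S*(1/22) + 20/h = S/22 + 20/h = 20/h + S/22)
F(M) = 2 + M (F(M) = M + 2 = 2 + M)
(d(147, 179) + F(-169))/(44006 - 33927) = ((20/147 + (1/22)*179) + (2 - 169))/(44006 - 33927) = ((20*(1/147) + 179/22) - 167)/10079 = ((20/147 + 179/22) - 167)*(1/10079) = (26753/3234 - 167)*(1/10079) = -513325/3234*1/10079 = -513325/32595486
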